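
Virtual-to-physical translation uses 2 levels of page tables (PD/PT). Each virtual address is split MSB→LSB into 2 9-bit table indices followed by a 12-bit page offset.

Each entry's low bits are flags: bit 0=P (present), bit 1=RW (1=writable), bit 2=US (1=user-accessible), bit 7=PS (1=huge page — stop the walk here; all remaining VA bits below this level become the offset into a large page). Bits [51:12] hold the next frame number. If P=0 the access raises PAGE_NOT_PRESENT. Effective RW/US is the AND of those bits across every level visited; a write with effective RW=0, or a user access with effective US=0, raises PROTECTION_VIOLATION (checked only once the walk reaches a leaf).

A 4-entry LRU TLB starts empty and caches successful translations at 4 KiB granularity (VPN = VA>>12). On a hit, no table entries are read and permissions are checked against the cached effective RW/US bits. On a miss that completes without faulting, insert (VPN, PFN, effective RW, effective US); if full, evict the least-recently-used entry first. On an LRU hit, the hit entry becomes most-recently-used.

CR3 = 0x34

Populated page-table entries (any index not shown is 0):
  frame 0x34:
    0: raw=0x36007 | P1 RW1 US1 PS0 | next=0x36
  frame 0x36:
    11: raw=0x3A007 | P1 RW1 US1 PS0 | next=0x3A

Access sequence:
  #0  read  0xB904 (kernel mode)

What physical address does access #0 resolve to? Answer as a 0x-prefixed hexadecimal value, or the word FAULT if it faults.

Trace:
#0 VA=0xB904 (r,kernel):
  L0: frame=0x34 idx=0 entry=0x36007 [P=1 RW=1 US=1 PS=0]
  L1: frame=0x36 idx=11 entry=0x3A007 [P=1 RW=1 US=1 PS=0]
  ⇒ phys 0x3A904  [2 reads]

Access #0 PA: 0x3A904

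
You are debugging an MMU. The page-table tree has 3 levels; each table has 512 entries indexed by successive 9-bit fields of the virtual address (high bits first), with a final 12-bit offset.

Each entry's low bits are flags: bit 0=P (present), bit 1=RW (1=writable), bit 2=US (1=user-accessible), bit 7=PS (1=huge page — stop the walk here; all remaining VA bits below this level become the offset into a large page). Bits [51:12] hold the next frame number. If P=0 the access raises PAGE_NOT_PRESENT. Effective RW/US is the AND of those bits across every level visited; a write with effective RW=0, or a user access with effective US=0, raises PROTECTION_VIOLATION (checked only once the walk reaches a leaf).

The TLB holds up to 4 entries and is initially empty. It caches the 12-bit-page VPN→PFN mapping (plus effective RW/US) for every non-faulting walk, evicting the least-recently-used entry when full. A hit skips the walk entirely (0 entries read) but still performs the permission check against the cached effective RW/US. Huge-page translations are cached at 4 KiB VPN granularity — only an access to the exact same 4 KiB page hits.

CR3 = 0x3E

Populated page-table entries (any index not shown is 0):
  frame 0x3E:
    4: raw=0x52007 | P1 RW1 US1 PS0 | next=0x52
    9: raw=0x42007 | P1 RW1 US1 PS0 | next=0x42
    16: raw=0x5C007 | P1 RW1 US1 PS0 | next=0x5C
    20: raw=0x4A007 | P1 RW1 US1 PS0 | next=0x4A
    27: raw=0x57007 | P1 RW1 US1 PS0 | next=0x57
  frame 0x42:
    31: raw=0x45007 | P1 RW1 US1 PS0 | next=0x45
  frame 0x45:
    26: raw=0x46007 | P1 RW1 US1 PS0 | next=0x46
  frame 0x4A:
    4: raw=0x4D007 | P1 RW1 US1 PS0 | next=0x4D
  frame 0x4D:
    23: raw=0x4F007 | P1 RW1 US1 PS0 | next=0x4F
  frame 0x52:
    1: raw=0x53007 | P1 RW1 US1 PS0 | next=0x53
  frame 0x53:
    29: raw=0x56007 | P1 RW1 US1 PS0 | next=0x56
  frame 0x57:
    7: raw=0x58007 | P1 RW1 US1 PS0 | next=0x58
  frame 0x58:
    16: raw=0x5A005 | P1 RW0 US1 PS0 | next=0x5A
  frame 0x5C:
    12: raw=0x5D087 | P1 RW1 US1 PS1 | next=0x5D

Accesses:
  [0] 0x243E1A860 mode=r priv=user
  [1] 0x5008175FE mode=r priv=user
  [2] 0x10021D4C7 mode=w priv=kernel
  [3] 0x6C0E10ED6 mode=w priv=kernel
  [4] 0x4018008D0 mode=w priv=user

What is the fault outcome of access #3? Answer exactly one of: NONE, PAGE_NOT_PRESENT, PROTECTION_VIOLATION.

Per-access translation:
#0 VA=0x243E1A860 (r,user):
  L0: frame=0x3E idx=9 entry=0x42007 [P=1 RW=1 US=1 PS=0]
  L1: frame=0x42 idx=31 entry=0x45007 [P=1 RW=1 US=1 PS=0]
  L2: frame=0x45 idx=26 entry=0x46007 [P=1 RW=1 US=1 PS=0]
  ✓ 0x46860  — 3 lookups
#1 VA=0x5008175FE (r,user):
  L0: frame=0x3E idx=20 entry=0x4A007 [P=1 RW=1 US=1 PS=0]
  L1: frame=0x4A idx=4 entry=0x4D007 [P=1 RW=1 US=1 PS=0]
  L2: frame=0x4D idx=23 entry=0x4F007 [P=1 RW=1 US=1 PS=0]
  ✓ 0x4F5FE  — 3 lookups
#2 VA=0x10021D4C7 (w,kernel):
  L0: frame=0x3E idx=4 entry=0x52007 [P=1 RW=1 US=1 PS=0]
  L1: frame=0x52 idx=1 entry=0x53007 [P=1 RW=1 US=1 PS=0]
  L2: frame=0x53 idx=29 entry=0x56007 [P=1 RW=1 US=1 PS=0]
  ✓ 0x564C7  — 3 lookups
#3 VA=0x6C0E10ED6 (w,kernel):
  L0: frame=0x3E idx=27 entry=0x57007 [P=1 RW=1 US=1 PS=0]
  L1: frame=0x57 idx=7 entry=0x58007 [P=1 RW=1 US=1 PS=0]
  L2: frame=0x58 idx=16 entry=0x5A005 [P=1 RW=0 US=1 PS=0]
  ⇒ fault: PROTECTION_VIOLATION  — 3 lookups
#4 VA=0x4018008D0 (w,user):
  L0: frame=0x3E idx=16 entry=0x5C007 [P=1 RW=1 US=1 PS=0]
  L1: frame=0x5C idx=12 entry=0x5D087 [P=1 RW=1 US=1 PS=1]
  ✓ 0x5D8D0 (huge @L1)  — 2 lookups

Access #3 fault: PROTECTION_VIOLATION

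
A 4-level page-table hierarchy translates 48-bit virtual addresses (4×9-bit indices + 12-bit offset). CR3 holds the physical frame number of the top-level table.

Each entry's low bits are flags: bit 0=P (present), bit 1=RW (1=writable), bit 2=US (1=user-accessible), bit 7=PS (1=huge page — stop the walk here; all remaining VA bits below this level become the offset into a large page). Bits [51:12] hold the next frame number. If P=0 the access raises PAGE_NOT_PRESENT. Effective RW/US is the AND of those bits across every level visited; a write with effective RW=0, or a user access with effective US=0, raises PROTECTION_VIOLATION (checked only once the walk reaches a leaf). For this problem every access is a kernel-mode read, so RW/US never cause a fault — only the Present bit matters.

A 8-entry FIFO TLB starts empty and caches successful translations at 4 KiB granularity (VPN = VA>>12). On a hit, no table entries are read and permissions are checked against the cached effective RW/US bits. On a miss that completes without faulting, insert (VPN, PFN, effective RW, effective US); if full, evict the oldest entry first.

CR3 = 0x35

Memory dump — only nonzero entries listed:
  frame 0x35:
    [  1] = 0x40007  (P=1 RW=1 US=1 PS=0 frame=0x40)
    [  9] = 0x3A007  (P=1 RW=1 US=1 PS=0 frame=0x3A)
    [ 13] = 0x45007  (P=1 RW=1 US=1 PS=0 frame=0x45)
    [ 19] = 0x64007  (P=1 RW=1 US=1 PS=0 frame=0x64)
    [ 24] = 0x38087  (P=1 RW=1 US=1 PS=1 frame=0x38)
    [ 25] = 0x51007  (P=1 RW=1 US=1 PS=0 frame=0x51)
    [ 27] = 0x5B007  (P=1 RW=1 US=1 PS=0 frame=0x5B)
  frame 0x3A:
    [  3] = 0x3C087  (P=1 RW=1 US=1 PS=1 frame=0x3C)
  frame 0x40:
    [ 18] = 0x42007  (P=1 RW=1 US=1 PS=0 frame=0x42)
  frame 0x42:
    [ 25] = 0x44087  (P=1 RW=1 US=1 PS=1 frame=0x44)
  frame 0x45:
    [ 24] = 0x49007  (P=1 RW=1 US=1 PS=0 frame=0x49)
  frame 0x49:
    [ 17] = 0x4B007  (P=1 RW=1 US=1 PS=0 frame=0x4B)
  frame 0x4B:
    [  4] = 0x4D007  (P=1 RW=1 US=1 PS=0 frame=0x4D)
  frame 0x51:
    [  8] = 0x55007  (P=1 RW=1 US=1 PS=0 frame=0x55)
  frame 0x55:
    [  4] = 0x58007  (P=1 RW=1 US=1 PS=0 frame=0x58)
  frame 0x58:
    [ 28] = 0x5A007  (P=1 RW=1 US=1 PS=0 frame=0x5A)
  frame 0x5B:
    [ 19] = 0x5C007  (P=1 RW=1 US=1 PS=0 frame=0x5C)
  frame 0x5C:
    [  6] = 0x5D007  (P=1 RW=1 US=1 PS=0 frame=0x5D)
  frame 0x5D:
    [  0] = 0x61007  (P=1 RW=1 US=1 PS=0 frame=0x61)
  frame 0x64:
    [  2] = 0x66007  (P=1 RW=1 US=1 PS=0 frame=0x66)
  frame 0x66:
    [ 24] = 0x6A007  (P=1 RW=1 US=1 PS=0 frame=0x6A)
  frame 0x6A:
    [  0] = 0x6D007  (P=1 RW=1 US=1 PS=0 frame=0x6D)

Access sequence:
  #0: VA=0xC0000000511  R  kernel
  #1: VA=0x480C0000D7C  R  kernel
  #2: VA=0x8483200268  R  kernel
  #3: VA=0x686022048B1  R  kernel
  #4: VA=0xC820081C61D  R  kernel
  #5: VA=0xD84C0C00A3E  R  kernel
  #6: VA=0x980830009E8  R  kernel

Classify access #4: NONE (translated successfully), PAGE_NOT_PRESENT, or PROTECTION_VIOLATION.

Per-access translation:
#0 VA=0xC0000000511 (r,kernel):
  [0] read 0x35 idx=24: raw=0x38087 flags P=1 W=1 U=1 S=1
  ⇒ phys 0x38511 (huge @L0)  [1 reads]
#1 VA=0x480C0000D7C (r,kernel):
  [0] read 0x35 idx=9: raw=0x3A007 flags P=1 W=1 U=1 S=0
  [1] read 0x3A idx=3: raw=0x3C087 flags P=1 W=1 U=1 S=1
  ⇒ phys 0x3CD7C (huge @L1)  [2 reads]
#2 VA=0x8483200268 (r,kernel):
  [0] read 0x35 idx=1: raw=0x40007 flags P=1 W=1 U=1 S=0
  [1] read 0x40 idx=18: raw=0x42007 flags P=1 W=1 U=1 S=0
  [2] read 0x42 idx=25: raw=0x44087 flags P=1 W=1 U=1 S=1
  ⇒ phys 0x44268 (huge @L2)  [3 reads]
#3 VA=0x686022048B1 (r,kernel):
  [0] read 0x35 idx=13: raw=0x45007 flags P=1 W=1 U=1 S=0
  [1] read 0x45 idx=24: raw=0x49007 flags P=1 W=1 U=1 S=0
  [2] read 0x49 idx=17: raw=0x4B007 flags P=1 W=1 U=1 S=0
  [3] read 0x4B idx=4: raw=0x4D007 flags P=1 W=1 U=1 S=0
  ⇒ phys 0x4D8B1  [4 reads]
#4 VA=0xC820081C61D (r,kernel):
  [0] read 0x35 idx=25: raw=0x51007 flags P=1 W=1 U=1 S=0
  [1] read 0x51 idx=8: raw=0x55007 flags P=1 W=1 U=1 S=0
  [2] read 0x55 idx=4: raw=0x58007 flags P=1 W=1 U=1 S=0
  [3] read 0x58 idx=28: raw=0x5A007 flags P=1 W=1 U=1 S=0
  ⇒ phys 0x5A61D  [4 reads]
#5 VA=0xD84C0C00A3E (r,kernel):
  [0] read 0x35 idx=27: raw=0x5B007 flags P=1 W=1 U=1 S=0
  [1] read 0x5B idx=19: raw=0x5C007 flags P=1 W=1 U=1 S=0
  [2] read 0x5C idx=6: raw=0x5D007 flags P=1 W=1 U=1 S=0
  [3] read 0x5D idx=0: raw=0x61007 flags P=1 W=1 U=1 S=0
  ⇒ phys 0x61A3E  [4 reads]
#6 VA=0x980830009E8 (r,kernel):
  [0] read 0x35 idx=19: raw=0x64007 flags P=1 W=1 U=1 S=0
  [1] read 0x64 idx=2: raw=0x66007 flags P=1 W=1 U=1 S=0
  [2] read 0x66 idx=24: raw=0x6A007 flags P=1 W=1 U=1 S=0
  [3] read 0x6A idx=0: raw=0x6D007 flags P=1 W=1 U=1 S=0
  ⇒ phys 0x6D9E8  [4 reads]

Access #4 fault: NONE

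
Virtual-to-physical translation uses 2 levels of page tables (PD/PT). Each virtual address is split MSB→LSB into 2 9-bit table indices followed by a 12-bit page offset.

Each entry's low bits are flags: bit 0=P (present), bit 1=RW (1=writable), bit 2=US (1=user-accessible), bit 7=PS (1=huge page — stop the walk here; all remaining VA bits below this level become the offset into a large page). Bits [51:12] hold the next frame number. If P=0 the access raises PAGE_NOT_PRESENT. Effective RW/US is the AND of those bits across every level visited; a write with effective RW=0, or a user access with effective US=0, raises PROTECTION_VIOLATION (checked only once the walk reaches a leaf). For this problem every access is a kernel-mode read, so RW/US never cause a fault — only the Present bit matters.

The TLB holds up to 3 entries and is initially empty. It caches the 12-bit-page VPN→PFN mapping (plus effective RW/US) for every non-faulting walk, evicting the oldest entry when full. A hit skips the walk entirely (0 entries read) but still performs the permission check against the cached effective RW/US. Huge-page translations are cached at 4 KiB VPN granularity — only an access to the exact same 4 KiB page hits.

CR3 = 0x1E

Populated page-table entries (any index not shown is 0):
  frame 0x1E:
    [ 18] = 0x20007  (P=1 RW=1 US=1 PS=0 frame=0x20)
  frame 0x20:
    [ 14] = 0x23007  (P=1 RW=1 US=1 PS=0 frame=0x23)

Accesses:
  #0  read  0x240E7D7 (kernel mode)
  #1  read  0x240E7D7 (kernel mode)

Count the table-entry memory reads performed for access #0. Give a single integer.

Trace:
#0 VA=0x240E7D7 (r,kernel):
  lvl0: tbl 0x1E, slot 18 ⇒ 0x20007 (P1/RW1/US1/PS0)
  lvl1: tbl 0x20, slot 14 ⇒ 0x23007 (P1/RW1/US1/PS0)
  ⇒ phys 0x237D7  [2 reads]
#1 VA=0x240E7D7 (r,kernel):
  TLB hit vpn=0x240E → PA=0x237D7

Entries read for #0: 2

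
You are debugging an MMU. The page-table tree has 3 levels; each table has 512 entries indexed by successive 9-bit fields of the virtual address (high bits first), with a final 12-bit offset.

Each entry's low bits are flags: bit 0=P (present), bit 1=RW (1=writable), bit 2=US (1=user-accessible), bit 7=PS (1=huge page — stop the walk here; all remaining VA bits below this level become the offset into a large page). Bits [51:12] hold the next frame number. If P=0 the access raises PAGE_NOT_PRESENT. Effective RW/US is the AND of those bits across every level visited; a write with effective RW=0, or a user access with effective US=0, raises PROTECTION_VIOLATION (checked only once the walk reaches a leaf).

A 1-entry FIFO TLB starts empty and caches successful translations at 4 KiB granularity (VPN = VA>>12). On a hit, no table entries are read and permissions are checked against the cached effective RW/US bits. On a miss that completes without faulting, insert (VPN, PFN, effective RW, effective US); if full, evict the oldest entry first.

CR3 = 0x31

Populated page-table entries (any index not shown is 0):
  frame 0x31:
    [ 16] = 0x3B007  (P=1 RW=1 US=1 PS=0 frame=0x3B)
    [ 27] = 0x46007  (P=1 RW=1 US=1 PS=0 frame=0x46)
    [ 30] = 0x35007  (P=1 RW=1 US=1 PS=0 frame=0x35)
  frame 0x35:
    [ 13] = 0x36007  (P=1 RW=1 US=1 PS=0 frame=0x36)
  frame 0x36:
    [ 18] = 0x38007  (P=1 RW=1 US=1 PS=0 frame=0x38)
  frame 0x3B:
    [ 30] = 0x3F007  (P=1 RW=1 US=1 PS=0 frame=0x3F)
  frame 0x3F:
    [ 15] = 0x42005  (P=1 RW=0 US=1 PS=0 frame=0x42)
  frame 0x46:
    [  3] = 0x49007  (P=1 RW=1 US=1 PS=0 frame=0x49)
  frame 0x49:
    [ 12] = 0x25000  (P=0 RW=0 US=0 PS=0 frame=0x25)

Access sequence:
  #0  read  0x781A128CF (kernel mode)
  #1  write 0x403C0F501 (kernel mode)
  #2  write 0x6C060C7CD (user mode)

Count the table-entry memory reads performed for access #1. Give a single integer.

Per-access translation:
#0 VA=0x781A128CF (r,kernel):
  [0] read 0x31 idx=30: raw=0x35007 flags P=1 W=1 U=1 S=0
  [1] read 0x35 idx=13: raw=0x36007 flags P=1 W=1 U=1 S=0
  [2] read 0x36 idx=18: raw=0x38007 flags P=1 W=1 U=1 S=0
  ✓ 0x388CF  — 3 lookups
#1 VA=0x403C0F501 (w,kernel):
  [0] read 0x31 idx=16: raw=0x3B007 flags P=1 W=1 U=1 S=0
  [1] read 0x3B idx=30: raw=0x3F007 flags P=1 W=1 U=1 S=0
  [2] read 0x3F idx=15: raw=0x42005 flags P=1 W=0 U=1 S=0
  ⇒ fault: PROTECTION_VIOLATION  — 3 lookups
#2 VA=0x6C060C7CD (w,user):
  [0] read 0x31 idx=27: raw=0x46007 flags P=1 W=1 U=1 S=0
  [1] read 0x46 idx=3: raw=0x49007 flags P=1 W=1 U=1 S=0
  [2] read 0x49 idx=12: raw=0x25000 flags P=0 W=0 U=0 S=0
  ⇒ fault: PAGE_NOT_PRESENT  — 3 lookups

Entries read for #1: 3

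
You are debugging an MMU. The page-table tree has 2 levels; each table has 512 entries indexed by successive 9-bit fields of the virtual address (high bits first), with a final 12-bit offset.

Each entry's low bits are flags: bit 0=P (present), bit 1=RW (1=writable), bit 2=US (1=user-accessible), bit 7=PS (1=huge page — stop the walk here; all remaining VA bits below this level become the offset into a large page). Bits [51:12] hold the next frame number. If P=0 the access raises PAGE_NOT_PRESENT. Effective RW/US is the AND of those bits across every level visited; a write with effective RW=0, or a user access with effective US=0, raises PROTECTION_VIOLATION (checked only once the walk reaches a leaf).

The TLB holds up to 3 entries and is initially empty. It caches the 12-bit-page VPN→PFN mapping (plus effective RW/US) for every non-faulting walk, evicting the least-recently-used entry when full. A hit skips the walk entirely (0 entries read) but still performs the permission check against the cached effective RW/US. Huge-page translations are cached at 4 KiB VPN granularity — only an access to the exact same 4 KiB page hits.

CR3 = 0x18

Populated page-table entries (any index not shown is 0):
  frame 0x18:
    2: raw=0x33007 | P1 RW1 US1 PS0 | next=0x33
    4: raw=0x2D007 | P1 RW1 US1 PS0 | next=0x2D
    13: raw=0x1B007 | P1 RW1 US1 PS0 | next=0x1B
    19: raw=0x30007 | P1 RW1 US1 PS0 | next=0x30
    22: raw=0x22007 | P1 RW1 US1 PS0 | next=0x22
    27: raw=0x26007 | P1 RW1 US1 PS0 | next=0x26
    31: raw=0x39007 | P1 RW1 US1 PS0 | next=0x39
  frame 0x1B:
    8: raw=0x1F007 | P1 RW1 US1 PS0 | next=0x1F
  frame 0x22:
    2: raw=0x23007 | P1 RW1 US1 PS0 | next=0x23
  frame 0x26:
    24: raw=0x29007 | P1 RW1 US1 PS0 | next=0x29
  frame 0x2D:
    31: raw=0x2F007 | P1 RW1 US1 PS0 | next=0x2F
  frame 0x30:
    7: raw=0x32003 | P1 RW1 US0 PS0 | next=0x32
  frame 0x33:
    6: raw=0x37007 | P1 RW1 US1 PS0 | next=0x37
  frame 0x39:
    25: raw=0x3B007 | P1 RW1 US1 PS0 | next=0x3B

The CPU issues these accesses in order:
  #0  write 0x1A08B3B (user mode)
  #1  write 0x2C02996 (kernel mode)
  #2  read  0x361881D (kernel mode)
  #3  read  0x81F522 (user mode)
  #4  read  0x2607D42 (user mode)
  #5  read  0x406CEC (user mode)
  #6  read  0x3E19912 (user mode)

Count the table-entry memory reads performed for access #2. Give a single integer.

Trace:
#0 VA=0x1A08B3B (w,user):
  [0] read 0x18 idx=13: raw=0x1B007 flags P=1 W=1 U=1 S=0
  [1] read 0x1B idx=8: raw=0x1F007 flags P=1 W=1 U=1 S=0
  → PA=0x1FB3B  (2 entries read)
#1 VA=0x2C02996 (w,kernel):
  [0] read 0x18 idx=22: raw=0x22007 flags P=1 W=1 U=1 S=0
  [1] read 0x22 idx=2: raw=0x23007 flags P=1 W=1 U=1 S=0
  → PA=0x23996  (2 entries read)
#2 VA=0x361881D (r,kernel):
  [0] read 0x18 idx=27: raw=0x26007 flags P=1 W=1 U=1 S=0
  [1] read 0x26 idx=24: raw=0x29007 flags P=1 W=1 U=1 S=0
  → PA=0x2981D  (2 entries read)
#3 VA=0x81F522 (r,user):
  [0] read 0x18 idx=4: raw=0x2D007 flags P=1 W=1 U=1 S=0
  [1] read 0x2D idx=31: raw=0x2F007 flags P=1 W=1 U=1 S=0
  → PA=0x2F522  (2 entries read)
#4 VA=0x2607D42 (r,user):
  [0] read 0x18 idx=19: raw=0x30007 flags P=1 W=1 U=1 S=0
  [1] read 0x30 idx=7: raw=0x32003 flags P=1 W=1 U=0 S=0
  → PROTECTION_VIOLATION  (2 entries read)
#5 VA=0x406CEC (r,user):
  [0] read 0x18 idx=2: raw=0x33007 flags P=1 W=1 U=1 S=0
  [1] read 0x33 idx=6: raw=0x37007 flags P=1 W=1 U=1 S=0
  → PA=0x37CEC  (2 entries read)
#6 VA=0x3E19912 (r,user):
  [0] read 0x18 idx=31: raw=0x39007 flags P=1 W=1 U=1 S=0
  [1] read 0x39 idx=25: raw=0x3B007 flags P=1 W=1 U=1 S=0
  → PA=0x3B912  (2 entries read)

Entries read for #2: 2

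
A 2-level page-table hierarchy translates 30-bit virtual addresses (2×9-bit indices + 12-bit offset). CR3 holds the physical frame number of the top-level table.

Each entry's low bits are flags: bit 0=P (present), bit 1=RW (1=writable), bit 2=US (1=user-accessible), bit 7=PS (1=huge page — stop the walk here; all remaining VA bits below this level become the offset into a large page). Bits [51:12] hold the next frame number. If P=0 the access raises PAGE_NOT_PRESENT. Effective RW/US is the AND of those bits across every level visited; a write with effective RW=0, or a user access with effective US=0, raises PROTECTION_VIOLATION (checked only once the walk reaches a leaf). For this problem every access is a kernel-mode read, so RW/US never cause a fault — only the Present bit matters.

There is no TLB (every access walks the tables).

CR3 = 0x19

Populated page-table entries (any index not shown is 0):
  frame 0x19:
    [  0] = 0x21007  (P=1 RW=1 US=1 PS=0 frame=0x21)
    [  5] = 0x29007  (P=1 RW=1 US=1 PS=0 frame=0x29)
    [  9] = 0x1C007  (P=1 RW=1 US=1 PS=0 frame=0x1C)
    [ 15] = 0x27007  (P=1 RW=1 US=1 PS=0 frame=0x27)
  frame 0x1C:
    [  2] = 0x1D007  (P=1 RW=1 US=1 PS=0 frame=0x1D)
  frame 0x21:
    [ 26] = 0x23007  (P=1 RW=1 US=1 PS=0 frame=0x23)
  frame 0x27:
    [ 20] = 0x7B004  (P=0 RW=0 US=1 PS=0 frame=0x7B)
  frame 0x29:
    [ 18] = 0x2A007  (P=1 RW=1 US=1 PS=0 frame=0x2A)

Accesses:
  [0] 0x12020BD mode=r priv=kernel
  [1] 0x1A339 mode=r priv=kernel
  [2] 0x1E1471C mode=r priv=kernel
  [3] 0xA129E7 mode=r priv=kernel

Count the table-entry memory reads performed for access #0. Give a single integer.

Trace:
#0 VA=0x12020BD (r,kernel):
  [0] read 0x19 idx=9: raw=0x1C007 flags P=1 W=1 U=1 S=0
  [1] read 0x1C idx=2: raw=0x1D007 flags P=1 W=1 U=1 S=0
  → PA=0x1D0BD  (2 entries read)
#1 VA=0x1A339 (r,kernel):
  [0] read 0x19 idx=0: raw=0x21007 flags P=1 W=1 U=1 S=0
  [1] read 0x21 idx=26: raw=0x23007 flags P=1 W=1 U=1 S=0
  → PA=0x23339  (2 entries read)
#2 VA=0x1E1471C (r,kernel):
  [0] read 0x19 idx=15: raw=0x27007 flags P=1 W=1 U=1 S=0
  [1] read 0x27 idx=20: raw=0x7B004 flags P=0 W=0 U=1 S=0
  ⇒ fault: PAGE_NOT_PRESENT  — 2 lookups
#3 VA=0xA129E7 (r,kernel):
  [0] read 0x19 idx=5: raw=0x29007 flags P=1 W=1 U=1 S=0
  [1] read 0x29 idx=18: raw=0x2A007 flags P=1 W=1 U=1 S=0
  → PA=0x2A9E7  (2 entries read)

Entries read for #0: 2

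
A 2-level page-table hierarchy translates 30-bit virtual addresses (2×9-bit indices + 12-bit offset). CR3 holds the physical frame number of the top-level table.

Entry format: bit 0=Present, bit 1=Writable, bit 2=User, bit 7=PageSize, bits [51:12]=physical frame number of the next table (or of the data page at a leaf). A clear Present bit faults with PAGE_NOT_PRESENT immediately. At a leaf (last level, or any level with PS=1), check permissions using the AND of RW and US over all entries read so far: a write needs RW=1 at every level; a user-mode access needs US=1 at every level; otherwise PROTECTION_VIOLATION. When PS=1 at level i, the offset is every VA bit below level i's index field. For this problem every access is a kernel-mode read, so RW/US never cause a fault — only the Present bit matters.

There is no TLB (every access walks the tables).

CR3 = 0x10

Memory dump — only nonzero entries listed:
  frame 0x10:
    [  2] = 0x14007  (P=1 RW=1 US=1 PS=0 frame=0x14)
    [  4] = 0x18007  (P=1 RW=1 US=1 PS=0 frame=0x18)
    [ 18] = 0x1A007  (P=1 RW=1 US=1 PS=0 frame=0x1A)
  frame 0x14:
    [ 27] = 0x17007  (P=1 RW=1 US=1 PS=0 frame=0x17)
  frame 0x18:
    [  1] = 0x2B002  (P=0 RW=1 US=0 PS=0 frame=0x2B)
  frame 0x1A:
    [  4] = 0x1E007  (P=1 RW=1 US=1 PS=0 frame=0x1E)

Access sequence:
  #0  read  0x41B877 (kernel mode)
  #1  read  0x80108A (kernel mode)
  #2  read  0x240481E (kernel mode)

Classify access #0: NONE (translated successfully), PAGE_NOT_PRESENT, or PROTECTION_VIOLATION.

Per-access translation:
#0 VA=0x41B877 (r,kernel):
  lvl0: tbl 0x10, slot 2 ⇒ 0x14007 (P1/RW1/US1/PS0)
  lvl1: tbl 0x14, slot 27 ⇒ 0x17007 (P1/RW1/US1/PS0)
  ⇒ phys 0x17877  [2 reads]
#1 VA=0x80108A (r,kernel):
  lvl0: tbl 0x10, slot 4 ⇒ 0x18007 (P1/RW1/US1/PS0)
  lvl1: tbl 0x18, slot 1 ⇒ 0x2B002 (P0/RW1/US0/PS0)
  → PAGE_NOT_PRESENT  (2 entries read)
#2 VA=0x240481E (r,kernel):
  lvl0: tbl 0x10, slot 18 ⇒ 0x1A007 (P1/RW1/US1/PS0)
  lvl1: tbl 0x1A, slot 4 ⇒ 0x1E007 (P1/RW1/US1/PS0)
  ⇒ phys 0x1E81E  [2 reads]

Access #0 fault: NONE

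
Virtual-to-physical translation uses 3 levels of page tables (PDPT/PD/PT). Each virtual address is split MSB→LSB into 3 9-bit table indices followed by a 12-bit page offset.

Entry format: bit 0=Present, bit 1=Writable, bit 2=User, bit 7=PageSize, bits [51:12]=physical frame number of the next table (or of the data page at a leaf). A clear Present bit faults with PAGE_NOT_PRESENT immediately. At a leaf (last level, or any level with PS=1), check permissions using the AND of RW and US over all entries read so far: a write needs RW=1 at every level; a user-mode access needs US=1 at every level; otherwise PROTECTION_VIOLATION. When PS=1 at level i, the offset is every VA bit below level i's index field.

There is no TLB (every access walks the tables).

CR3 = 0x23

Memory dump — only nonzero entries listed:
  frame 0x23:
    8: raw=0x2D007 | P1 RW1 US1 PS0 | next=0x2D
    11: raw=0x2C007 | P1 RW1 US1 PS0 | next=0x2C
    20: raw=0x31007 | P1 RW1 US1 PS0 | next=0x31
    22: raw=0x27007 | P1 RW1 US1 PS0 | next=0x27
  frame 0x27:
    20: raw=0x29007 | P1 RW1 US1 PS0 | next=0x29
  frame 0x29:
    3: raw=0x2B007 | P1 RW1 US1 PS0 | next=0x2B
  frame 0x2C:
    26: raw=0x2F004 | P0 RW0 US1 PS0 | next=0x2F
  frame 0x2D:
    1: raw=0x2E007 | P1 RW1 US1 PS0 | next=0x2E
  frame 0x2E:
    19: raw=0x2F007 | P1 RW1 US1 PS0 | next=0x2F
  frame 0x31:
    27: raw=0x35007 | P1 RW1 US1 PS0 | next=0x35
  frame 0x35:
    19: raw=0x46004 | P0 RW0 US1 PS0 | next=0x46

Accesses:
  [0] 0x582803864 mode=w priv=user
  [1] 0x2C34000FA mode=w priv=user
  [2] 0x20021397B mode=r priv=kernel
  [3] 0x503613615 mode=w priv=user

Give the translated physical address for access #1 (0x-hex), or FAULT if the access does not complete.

Per-access translation:
#0 VA=0x582803864 (w,user):
  L0: frame=0x23 idx=22 entry=0x27007 [P=1 RW=1 US=1 PS=0]
  L1: frame=0x27 idx=20 entry=0x29007 [P=1 RW=1 US=1 PS=0]
  L2: frame=0x29 idx=3 entry=0x2B007 [P=1 RW=1 US=1 PS=0]
  ⇒ phys 0x2B864  [3 reads]
#1 VA=0x2C34000FA (w,user):
  L0: frame=0x23 idx=11 entry=0x2C007 [P=1 RW=1 US=1 PS=0]
  L1: frame=0x2C idx=26 entry=0x2F004 [P=0 RW=0 US=1 PS=0]
  ✗ PAGE_NOT_PRESENT  [2 reads]
#2 VA=0x20021397B (r,kernel):
  L0: frame=0x23 idx=8 entry=0x2D007 [P=1 RW=1 US=1 PS=0]
  L1: frame=0x2D idx=1 entry=0x2E007 [P=1 RW=1 US=1 PS=0]
  L2: frame=0x2E idx=19 entry=0x2F007 [P=1 RW=1 US=1 PS=0]
  ⇒ phys 0x2F97B  [3 reads]
#3 VA=0x503613615 (w,user):
  L0: frame=0x23 idx=20 entry=0x31007 [P=1 RW=1 US=1 PS=0]
  L1: frame=0x31 idx=27 entry=0x35007 [P=1 RW=1 US=1 PS=0]
  L2: frame=0x35 idx=19 entry=0x46004 [P=0 RW=0 US=1 PS=0]
  ✗ PAGE_NOT_PRESENT  [3 reads]

Access #1 PA: FAULT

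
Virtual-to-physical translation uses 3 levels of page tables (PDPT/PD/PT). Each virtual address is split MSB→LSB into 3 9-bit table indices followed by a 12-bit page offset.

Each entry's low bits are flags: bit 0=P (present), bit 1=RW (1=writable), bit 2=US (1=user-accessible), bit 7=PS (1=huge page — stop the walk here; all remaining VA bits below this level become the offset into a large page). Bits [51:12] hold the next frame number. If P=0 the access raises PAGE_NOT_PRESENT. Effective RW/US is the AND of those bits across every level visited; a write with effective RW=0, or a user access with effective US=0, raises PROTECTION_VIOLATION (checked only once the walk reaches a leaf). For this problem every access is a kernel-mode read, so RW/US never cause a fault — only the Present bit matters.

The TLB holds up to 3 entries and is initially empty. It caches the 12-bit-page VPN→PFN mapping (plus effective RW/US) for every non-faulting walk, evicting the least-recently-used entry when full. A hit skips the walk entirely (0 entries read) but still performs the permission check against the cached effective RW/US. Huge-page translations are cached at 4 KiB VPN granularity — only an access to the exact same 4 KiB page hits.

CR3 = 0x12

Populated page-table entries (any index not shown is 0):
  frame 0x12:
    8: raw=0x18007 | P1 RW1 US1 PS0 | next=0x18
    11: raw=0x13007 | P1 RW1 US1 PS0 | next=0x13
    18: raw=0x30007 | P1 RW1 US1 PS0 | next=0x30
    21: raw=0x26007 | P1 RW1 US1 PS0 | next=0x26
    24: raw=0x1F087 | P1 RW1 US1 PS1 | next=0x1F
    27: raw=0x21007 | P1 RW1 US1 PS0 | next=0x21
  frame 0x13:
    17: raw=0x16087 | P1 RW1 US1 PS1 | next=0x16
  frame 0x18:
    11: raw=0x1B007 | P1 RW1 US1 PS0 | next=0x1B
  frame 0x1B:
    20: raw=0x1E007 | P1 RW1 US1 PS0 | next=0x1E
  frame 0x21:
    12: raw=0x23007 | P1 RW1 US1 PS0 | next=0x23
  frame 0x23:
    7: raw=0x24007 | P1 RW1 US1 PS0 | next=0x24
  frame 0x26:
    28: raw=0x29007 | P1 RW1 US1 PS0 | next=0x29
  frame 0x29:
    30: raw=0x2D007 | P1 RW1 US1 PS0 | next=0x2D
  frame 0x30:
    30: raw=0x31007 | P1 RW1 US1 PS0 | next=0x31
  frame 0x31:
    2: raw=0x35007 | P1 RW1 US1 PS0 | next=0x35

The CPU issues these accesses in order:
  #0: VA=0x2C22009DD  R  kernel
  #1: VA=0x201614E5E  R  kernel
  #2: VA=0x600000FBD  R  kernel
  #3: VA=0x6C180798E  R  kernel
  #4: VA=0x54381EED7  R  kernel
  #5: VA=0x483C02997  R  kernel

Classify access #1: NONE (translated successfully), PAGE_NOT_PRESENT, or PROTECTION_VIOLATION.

Trace:
#0 VA=0x2C22009DD (r,kernel):
  L0 @0x12[11] → 0x13007  P=1,RW=1,US=1,PS=0
  L1 @0x13[17] → 0x16087  P=1,RW=1,US=1,PS=1
  ✓ 0x169DD (huge @L1)  — 2 lookups
#1 VA=0x201614E5E (r,kernel):
  L0 @0x12[8] → 0x18007  P=1,RW=1,US=1,PS=0
  L1 @0x18[11] → 0x1B007  P=1,RW=1,US=1,PS=0
  L2 @0x1B[20] → 0x1E007  P=1,RW=1,US=1,PS=0
  ✓ 0x1EE5E  — 3 lookups
#2 VA=0x600000FBD (r,kernel):
  L0 @0x12[24] → 0x1F087  P=1,RW=1,US=1,PS=1
  ✓ 0x1FFBD (huge @L0)  — 1 lookups
#3 VA=0x6C180798E (r,kernel):
  L0 @0x12[27] → 0x21007  P=1,RW=1,US=1,PS=0
  L1 @0x21[12] → 0x23007  P=1,RW=1,US=1,PS=0
  L2 @0x23[7] → 0x24007  P=1,RW=1,US=1,PS=0
  ✓ 0x2498E  — 3 lookups
#4 VA=0x54381EED7 (r,kernel):
  L0 @0x12[21] → 0x26007  P=1,RW=1,US=1,PS=0
  L1 @0x26[28] → 0x29007  P=1,RW=1,US=1,PS=0
  L2 @0x29[30] → 0x2D007  P=1,RW=1,US=1,PS=0
  ✓ 0x2DED7  — 3 lookups
#5 VA=0x483C02997 (r,kernel):
  L0 @0x12[18] → 0x30007  P=1,RW=1,US=1,PS=0
  L1 @0x30[30] → 0x31007  P=1,RW=1,US=1,PS=0
  L2 @0x31[2] → 0x35007  P=1,RW=1,US=1,PS=0
  ✓ 0x35997  — 3 lookups

Access #1 fault: NONE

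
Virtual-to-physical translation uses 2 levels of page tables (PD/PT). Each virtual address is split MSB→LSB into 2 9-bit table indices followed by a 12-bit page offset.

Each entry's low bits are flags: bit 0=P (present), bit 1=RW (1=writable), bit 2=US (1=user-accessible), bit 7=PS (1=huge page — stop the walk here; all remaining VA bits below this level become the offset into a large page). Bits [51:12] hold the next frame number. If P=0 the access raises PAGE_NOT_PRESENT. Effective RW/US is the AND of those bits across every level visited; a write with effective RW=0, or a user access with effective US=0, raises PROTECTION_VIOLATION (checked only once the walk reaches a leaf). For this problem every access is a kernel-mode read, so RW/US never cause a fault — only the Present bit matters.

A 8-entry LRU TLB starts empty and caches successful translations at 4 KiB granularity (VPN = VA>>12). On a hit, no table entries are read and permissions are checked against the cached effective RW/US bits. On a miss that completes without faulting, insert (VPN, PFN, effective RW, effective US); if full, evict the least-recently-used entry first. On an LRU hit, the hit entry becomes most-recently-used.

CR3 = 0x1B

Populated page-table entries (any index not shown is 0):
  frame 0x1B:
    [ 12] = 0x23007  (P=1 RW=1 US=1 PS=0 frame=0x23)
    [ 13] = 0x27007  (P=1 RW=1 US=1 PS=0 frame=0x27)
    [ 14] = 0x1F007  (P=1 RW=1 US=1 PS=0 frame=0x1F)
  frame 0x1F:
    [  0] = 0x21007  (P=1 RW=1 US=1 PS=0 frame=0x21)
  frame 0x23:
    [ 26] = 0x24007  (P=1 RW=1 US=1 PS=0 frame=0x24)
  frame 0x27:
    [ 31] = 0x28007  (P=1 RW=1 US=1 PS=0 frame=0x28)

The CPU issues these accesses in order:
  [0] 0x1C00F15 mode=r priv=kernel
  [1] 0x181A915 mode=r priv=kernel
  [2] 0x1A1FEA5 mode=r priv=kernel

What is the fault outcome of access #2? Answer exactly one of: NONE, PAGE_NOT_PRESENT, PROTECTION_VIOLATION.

Walk each access:
#0 VA=0x1C00F15 (r,kernel):
  L0: frame=0x1B idx=14 entry=0x1F007 [P=1 RW=1 US=1 PS=0]
  L1: frame=0x1F idx=0 entry=0x21007 [P=1 RW=1 US=1 PS=0]
  ✓ 0x21F15  — 2 lookups
#1 VA=0x181A915 (r,kernel):
  L0: frame=0x1B idx=12 entry=0x23007 [P=1 RW=1 US=1 PS=0]
  L1: frame=0x23 idx=26 entry=0x24007 [P=1 RW=1 US=1 PS=0]
  ✓ 0x24915  — 2 lookups
#2 VA=0x1A1FEA5 (r,kernel):
  L0: frame=0x1B idx=13 entry=0x27007 [P=1 RW=1 US=1 PS=0]
  L1: frame=0x27 idx=31 entry=0x28007 [P=1 RW=1 US=1 PS=0]
  ✓ 0x28EA5  — 2 lookups

Access #2 fault: NONE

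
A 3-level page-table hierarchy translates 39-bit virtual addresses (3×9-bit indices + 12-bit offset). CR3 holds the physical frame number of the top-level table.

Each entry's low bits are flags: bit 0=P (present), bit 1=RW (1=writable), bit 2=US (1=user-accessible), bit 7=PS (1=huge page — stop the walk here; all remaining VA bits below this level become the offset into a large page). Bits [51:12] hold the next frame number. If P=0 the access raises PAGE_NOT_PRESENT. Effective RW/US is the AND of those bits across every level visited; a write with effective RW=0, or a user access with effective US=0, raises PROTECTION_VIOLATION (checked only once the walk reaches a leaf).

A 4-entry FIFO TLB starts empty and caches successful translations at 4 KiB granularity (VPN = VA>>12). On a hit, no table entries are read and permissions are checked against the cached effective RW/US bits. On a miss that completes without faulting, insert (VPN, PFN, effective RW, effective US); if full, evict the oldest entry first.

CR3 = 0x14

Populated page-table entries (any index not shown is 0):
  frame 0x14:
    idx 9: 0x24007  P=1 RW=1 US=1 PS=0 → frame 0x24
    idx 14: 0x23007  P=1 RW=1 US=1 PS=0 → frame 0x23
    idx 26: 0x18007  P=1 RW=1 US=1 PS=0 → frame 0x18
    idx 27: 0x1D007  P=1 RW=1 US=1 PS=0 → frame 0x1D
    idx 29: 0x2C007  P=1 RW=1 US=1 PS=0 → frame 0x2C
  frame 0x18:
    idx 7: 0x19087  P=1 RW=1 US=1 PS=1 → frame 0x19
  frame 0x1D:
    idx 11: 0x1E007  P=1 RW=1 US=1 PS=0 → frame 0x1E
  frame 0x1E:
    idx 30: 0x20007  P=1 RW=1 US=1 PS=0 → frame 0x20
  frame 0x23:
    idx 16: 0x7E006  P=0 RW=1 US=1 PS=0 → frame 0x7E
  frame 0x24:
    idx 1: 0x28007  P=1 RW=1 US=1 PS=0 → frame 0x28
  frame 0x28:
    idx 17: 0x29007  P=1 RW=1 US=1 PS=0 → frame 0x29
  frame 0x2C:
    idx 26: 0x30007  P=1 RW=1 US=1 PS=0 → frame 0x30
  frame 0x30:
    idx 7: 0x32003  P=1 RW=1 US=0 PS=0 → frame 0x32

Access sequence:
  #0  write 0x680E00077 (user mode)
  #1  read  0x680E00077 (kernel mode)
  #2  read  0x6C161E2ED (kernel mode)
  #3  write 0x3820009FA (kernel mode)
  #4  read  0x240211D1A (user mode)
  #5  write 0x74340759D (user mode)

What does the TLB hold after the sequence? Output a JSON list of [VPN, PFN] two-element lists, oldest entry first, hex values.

Trace:
#0 VA=0x680E00077 (w,user):
  lvl0: tbl 0x14, slot 26 ⇒ 0x18007 (P1/RW1/US1/PS0)
  lvl1: tbl 0x18, slot 7 ⇒ 0x19087 (P1/RW1/US1/PS1)
  → PA=0x19077 (huge @L1)  (2 entries read)
#1 VA=0x680E00077 (r,kernel):
  TLB hit vpn=0x680E00 → PA=0x19077
#2 VA=0x6C161E2ED (r,kernel):
  lvl0: tbl 0x14, slot 27 ⇒ 0x1D007 (P1/RW1/US1/PS0)
  lvl1: tbl 0x1D, slot 11 ⇒ 0x1E007 (P1/RW1/US1/PS0)
  lvl2: tbl 0x1E, slot 30 ⇒ 0x20007 (P1/RW1/US1/PS0)
  → PA=0x202ED  (3 entries read)
#3 VA=0x3820009FA (w,kernel):
  lvl0: tbl 0x14, slot 14 ⇒ 0x23007 (P1/RW1/US1/PS0)
  lvl1: tbl 0x23, slot 16 ⇒ 0x7E006 (P0/RW1/US1/PS0)
  → PAGE_NOT_PRESENT  (2 entries read)
#4 VA=0x240211D1A (r,user):
  lvl0: tbl 0x14, slot 9 ⇒ 0x24007 (P1/RW1/US1/PS0)
  lvl1: tbl 0x24, slot 1 ⇒ 0x28007 (P1/RW1/US1/PS0)
  lvl2: tbl 0x28, slot 17 ⇒ 0x29007 (P1/RW1/US1/PS0)
  → PA=0x29D1A  (3 entries read)
#5 VA=0x74340759D (w,user):
  lvl0: tbl 0x14, slot 29 ⇒ 0x2C007 (P1/RW1/US1/PS0)
  lvl1: tbl 0x2C, slot 26 ⇒ 0x30007 (P1/RW1/US1/PS0)
  lvl2: tbl 0x30, slot 7 ⇒ 0x32003 (P1/RW1/US0/PS0)
  → PROTECTION_VIOLATION  (3 entries read)

TLB: [["0x680E00", "0x19"], ["0x6C161E", "0x20"], ["0x240211", "0x29"]]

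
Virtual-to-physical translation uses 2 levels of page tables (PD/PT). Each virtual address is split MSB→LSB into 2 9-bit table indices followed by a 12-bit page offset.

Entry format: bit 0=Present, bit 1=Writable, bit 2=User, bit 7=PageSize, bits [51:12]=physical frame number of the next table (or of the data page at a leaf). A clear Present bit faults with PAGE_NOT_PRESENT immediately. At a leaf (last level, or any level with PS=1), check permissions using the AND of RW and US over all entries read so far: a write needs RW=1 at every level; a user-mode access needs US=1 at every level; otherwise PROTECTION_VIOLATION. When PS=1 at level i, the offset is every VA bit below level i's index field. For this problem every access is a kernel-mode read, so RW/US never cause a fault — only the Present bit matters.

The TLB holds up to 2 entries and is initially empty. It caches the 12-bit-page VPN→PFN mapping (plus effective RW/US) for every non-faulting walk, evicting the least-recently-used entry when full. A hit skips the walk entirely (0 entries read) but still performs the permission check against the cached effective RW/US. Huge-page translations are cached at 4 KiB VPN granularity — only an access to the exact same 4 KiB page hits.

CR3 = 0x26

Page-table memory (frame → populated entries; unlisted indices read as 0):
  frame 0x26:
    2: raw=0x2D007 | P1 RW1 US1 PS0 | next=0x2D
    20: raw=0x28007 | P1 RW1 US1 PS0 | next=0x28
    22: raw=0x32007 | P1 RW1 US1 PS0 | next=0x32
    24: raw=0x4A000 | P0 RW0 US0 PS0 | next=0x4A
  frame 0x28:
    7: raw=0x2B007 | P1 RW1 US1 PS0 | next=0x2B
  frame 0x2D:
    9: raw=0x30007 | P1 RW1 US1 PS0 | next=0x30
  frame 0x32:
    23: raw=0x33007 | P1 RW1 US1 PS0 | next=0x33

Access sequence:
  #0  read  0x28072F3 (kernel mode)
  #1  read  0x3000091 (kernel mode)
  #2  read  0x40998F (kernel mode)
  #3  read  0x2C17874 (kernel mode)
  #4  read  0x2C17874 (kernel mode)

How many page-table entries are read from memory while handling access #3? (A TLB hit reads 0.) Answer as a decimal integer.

Walk each access:
#0 VA=0x28072F3 (r,kernel):
  L0 @0x26[20] → 0x28007  P=1,RW=1,US=1,PS=0
  L1 @0x28[7] → 0x2B007  P=1,RW=1,US=1,PS=0
  ⇒ phys 0x2B2F3  [2 reads]
#1 VA=0x3000091 (r,kernel):
  L0 @0x26[24] → 0x4A000  P=0,RW=0,US=0,PS=0
  ⇒ fault: PAGE_NOT_PRESENT  — 1 lookups
#2 VA=0x40998F (r,kernel):
  L0 @0x26[2] → 0x2D007  P=1,RW=1,US=1,PS=0
  L1 @0x2D[9] → 0x30007  P=1,RW=1,US=1,PS=0
  ⇒ phys 0x3098F  [2 reads]
#3 VA=0x2C17874 (r,kernel):
  L0 @0x26[22] → 0x32007  P=1,RW=1,US=1,PS=0
  L1 @0x32[23] → 0x33007  P=1,RW=1,US=1,PS=0
  ⇒ phys 0x33874  [2 reads]
#4 VA=0x2C17874 (r,kernel):
  TLB hit vpn=0x2C17 → PA=0x33874

Entries read for #3: 2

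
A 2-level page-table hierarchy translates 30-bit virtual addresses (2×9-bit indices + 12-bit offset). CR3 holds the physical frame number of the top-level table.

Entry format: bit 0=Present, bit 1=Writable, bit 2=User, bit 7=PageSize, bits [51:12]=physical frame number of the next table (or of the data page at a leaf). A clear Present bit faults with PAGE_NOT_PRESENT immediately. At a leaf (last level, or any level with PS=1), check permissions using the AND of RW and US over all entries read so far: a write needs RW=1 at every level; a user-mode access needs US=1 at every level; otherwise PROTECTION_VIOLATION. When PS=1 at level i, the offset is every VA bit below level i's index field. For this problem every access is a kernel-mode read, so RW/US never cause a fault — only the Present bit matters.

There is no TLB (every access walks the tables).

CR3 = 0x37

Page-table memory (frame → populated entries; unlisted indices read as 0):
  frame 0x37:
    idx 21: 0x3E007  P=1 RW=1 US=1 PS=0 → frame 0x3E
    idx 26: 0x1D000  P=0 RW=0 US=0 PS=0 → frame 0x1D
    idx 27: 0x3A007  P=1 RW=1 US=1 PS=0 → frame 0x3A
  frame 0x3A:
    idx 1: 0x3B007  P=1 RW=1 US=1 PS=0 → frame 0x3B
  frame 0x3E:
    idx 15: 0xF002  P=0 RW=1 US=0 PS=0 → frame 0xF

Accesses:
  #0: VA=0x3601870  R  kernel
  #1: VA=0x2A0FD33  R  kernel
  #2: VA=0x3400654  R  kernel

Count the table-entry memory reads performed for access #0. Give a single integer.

Trace:
#0 VA=0x3601870 (r,kernel):
  [0] read 0x37 idx=27: raw=0x3A007 flags P=1 W=1 U=1 S=0
  [1] read 0x3A idx=1: raw=0x3B007 flags P=1 W=1 U=1 S=0
  ⇒ phys 0x3B870  [2 reads]
#1 VA=0x2A0FD33 (r,kernel):
  [0] read 0x37 idx=21: raw=0x3E007 flags P=1 W=1 U=1 S=0
  [1] read 0x3E idx=15: raw=0xF002 flags P=0 W=1 U=0 S=0
  ✗ PAGE_NOT_PRESENT  [2 reads]
#2 VA=0x3400654 (r,kernel):
  [0] read 0x37 idx=26: raw=0x1D000 flags P=0 W=0 U=0 S=0
  ✗ PAGE_NOT_PRESENT  [1 reads]

Entries read for #0: 2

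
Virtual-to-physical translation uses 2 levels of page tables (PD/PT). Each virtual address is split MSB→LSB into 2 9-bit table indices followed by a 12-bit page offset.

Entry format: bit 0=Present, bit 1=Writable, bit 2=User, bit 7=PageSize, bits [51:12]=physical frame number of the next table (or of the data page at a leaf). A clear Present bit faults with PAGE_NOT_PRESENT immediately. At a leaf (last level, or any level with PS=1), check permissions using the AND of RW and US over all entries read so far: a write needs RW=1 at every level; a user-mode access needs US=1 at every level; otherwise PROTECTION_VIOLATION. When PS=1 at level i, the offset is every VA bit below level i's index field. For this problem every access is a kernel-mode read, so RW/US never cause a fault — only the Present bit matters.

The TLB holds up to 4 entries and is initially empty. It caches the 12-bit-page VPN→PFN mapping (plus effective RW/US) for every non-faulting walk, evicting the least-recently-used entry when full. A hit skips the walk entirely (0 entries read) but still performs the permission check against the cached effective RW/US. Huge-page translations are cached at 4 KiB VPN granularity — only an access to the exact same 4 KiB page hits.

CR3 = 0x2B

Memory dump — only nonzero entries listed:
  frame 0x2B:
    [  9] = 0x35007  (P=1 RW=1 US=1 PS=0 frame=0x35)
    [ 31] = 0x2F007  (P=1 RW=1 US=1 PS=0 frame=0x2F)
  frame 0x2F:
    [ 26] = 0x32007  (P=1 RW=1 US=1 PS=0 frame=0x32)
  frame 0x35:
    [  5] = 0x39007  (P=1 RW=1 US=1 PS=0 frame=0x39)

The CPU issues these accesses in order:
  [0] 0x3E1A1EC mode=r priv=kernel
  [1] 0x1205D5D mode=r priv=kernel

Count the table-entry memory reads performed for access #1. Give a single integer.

Walk each access:
#0 VA=0x3E1A1EC (r,kernel):
  [0] read 0x2B idx=31: raw=0x2F007 flags P=1 W=1 U=1 S=0
  [1] read 0x2F idx=26: raw=0x32007 flags P=1 W=1 U=1 S=0
  ⇒ phys 0x321EC  [2 reads]
#1 VA=0x1205D5D (r,kernel):
  [0] read 0x2B idx=9: raw=0x35007 flags P=1 W=1 U=1 S=0
  [1] read 0x35 idx=5: raw=0x39007 flags P=1 W=1 U=1 S=0
  ⇒ phys 0x39D5D  [2 reads]

Entries read for #1: 2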